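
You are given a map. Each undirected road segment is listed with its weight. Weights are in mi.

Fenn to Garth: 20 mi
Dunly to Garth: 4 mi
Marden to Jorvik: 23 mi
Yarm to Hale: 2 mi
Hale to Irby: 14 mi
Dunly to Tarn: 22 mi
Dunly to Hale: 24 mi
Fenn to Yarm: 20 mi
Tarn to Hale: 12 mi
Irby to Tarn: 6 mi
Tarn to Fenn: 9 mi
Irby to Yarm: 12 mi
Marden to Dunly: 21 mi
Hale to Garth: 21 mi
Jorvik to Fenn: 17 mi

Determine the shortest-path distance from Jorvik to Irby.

Running Dijkstra from Jorvik:
Jorvik: 0
Fenn: 17  (via Jorvik)
Marden: 23  (via Jorvik)
Tarn: 26  (via Fenn)
Irby: 32  (via Tarn)
Shortest route: Jorvik–Fenn–Tarn–Irby = 32 mi.

32 mi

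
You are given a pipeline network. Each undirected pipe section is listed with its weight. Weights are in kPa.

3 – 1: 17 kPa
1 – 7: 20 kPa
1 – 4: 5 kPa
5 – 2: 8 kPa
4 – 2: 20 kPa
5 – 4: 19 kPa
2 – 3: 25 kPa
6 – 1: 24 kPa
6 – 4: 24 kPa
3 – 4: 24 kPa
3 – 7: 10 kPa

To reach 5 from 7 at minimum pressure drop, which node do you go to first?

Compare a few routes:
7 - 3 - 2 - 5: 10+25+8 = 43
7 - 3 - 1 - 4 - 5: 10+17+5+19 = 51
7 - 1 - 4 - 5: 20+5+19 = 44
The minimum is 43 kPa via 7 - 3 - 2 - 5.
So from 7 the first move is to 3.

3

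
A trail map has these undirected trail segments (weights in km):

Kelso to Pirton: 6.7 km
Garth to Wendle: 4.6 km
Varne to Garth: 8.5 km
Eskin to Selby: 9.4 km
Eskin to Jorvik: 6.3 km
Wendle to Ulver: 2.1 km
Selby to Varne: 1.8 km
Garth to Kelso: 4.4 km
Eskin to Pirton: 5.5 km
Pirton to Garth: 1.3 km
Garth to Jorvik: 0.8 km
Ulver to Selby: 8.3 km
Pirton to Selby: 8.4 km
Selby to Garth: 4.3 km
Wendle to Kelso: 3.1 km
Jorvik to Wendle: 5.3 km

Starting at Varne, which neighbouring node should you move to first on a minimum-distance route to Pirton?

Selby

Compare a few routes:
Varne → Selby → Pirton: 1.8+8.4 = 10.2
Varne → Selby → Garth → Pirton: 1.8+4.3+1.3 = 7.4
Varne → Garth → Pirton: 8.5+1.3 = 9.8
The minimum is 7.4 km via Varne → Selby → Garth → Pirton.
So from Varne the first move is to Selby.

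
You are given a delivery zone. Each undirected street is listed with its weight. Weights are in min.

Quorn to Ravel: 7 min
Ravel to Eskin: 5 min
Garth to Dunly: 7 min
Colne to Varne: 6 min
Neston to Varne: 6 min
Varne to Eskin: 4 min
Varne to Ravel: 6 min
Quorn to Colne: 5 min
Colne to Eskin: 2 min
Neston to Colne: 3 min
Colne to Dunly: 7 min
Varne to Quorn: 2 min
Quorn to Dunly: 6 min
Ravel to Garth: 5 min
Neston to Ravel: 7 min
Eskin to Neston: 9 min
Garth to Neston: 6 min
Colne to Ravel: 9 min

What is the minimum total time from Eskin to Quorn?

6 min

Shortest distances from Eskin:
Eskin: 0
Colne: 2  (via Eskin)
Varne: 4  (via Eskin)
Ravel: 5  (via Eskin)
Neston: 5  (via Colne)
Quorn: 6  (via Varne)
Shortest route: Eskin–Varne–Quorn = 6 min.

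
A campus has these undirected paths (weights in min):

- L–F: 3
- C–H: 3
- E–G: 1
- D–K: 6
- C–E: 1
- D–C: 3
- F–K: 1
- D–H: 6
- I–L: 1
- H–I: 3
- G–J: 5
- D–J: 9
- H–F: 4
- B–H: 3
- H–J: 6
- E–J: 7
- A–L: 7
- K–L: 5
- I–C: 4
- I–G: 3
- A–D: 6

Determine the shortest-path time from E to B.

7 min

Shortest distances from E:
E: 0
C: 1  (via E)
G: 1  (via E)
D: 4  (via C)
H: 4  (via C)
I: 4  (via G)
L: 5  (via I)
J: 6  (via G)
B: 7  (via H)
Shortest route: E → C → H → B = 7 min.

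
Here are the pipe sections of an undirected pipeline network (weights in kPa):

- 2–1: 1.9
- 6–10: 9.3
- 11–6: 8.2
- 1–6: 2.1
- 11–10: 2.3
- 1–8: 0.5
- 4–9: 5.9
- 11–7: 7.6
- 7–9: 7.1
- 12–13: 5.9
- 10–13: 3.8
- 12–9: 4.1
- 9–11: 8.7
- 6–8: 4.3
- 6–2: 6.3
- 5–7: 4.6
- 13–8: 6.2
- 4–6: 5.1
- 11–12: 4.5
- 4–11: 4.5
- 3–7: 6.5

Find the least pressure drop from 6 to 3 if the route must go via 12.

Best 6 to 12: 6–11–12 costing 12.7
Best 12 to 3: 12–9–7–3 costing 17.7
Total via 12: 12.7 + 17.7 = 30.4 kPa.

30.4 kPa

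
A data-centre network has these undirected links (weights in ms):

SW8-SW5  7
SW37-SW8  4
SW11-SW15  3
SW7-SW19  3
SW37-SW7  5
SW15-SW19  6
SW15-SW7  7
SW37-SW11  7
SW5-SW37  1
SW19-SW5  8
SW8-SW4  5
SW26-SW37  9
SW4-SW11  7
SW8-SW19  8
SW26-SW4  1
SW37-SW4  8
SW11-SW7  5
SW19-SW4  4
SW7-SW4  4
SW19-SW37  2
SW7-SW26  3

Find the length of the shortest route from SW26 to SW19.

5 ms

Settle nodes by increasing distance from SW26:
SW26: 0
SW4: 1  (via SW26)
SW7: 3  (via SW26)
SW19: 5  (via SW4)
Shortest route: SW26–SW4–SW19 = 5 ms.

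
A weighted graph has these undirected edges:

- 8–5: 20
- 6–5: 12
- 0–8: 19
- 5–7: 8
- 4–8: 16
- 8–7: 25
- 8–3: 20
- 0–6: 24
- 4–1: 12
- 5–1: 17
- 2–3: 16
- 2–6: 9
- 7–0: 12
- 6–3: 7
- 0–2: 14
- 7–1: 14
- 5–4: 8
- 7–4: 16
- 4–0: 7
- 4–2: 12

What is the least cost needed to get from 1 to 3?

Shortest distances from 1:
1: 0
4: 12  (via 1)
7: 14  (via 1)
5: 17  (via 1)
0: 19  (via 4)
2: 24  (via 4)
8: 28  (via 4)
6: 29  (via 5)
3: 36  (via 6)
Shortest route: 1–5–6–3 = 36.

36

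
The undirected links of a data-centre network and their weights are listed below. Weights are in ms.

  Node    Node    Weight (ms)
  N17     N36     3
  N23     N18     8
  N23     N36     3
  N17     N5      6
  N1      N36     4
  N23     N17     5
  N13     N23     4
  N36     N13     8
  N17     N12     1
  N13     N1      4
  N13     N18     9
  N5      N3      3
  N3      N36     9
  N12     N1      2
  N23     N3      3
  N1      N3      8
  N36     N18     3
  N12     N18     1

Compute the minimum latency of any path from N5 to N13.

Shortest distances from N5:
N5: 0
N3: 3  (via N5)
N23: 6  (via N3)
N17: 6  (via N5)
N12: 7  (via N17)
N18: 8  (via N12)
N1: 9  (via N12)
N36: 9  (via N23)
N13: 10  (via N23)
Shortest route: N5–N3–N23–N13 = 10 ms.

10 ms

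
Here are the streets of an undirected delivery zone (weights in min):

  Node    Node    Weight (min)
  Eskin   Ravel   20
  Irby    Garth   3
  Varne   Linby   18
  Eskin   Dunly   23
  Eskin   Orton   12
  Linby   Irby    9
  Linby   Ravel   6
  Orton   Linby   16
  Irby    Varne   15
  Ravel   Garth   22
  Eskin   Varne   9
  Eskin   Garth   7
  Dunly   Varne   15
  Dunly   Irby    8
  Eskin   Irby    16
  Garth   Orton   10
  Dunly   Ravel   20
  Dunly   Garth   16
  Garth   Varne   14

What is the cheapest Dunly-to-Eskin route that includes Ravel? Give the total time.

40 min

Shortest Dunly→Ravel: Dunly–Ravel = 20
Best Ravel to Eskin: Ravel–Eskin costing 20
Total via Ravel: 20 + 20 = 40 min.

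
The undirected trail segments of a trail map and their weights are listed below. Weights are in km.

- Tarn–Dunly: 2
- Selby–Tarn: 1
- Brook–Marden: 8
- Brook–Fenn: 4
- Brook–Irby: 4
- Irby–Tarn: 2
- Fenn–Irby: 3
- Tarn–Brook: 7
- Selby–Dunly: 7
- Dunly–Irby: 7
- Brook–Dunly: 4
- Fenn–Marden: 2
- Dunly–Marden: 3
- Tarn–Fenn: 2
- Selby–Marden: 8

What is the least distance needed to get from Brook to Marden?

6 km

Shortest distances from Brook:
Brook: 0
Irby: 4  (via Brook)
Fenn: 4  (via Brook)
Dunly: 4  (via Brook)
Marden: 6  (via Fenn)
Shortest route: Brook → Fenn → Marden = 6 km.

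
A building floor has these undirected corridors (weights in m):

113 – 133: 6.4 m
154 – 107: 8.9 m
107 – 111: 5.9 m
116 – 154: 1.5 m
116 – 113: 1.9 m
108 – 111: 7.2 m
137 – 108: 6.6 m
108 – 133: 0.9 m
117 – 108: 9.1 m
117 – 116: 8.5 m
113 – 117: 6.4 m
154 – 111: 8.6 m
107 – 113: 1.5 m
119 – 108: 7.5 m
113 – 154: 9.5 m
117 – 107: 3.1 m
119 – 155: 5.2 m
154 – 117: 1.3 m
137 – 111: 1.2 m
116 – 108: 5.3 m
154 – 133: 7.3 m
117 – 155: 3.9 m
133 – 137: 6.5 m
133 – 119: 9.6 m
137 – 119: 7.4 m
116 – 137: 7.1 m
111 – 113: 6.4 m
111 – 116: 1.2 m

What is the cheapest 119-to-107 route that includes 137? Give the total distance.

Shortest 119→137: 119–137 = 7.4
Best 137 to 107: 137–111–116–113–107 costing 5.8
Total via 137: 7.4 + 5.8 = 13.2 m.

13.2 m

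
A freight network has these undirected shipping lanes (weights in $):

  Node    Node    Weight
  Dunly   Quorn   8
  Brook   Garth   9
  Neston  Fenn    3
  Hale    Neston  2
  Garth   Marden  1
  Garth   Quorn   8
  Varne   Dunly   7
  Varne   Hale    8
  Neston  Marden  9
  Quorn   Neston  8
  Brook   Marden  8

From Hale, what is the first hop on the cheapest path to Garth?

Compare a few routes:
Hale → Neston → Marden → Garth: 2+9+1 = 12
Hale → Neston → Quorn → Garth: 2+8+8 = 18
The minimum is $12 via Hale → Neston → Marden → Garth.
So from Hale the first move is to Neston.

Neston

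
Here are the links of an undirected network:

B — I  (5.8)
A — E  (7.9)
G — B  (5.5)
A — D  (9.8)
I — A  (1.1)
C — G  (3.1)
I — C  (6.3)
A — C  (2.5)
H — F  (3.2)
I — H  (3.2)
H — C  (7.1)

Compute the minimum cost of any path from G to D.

Settle nodes by increasing distance from G:
G: 0
C: 3.1  (via G)
B: 5.5  (via G)
A: 5.6  (via C)
I: 6.7  (via A)
H: 9.9  (via I)
F: 13.1  (via H)
E: 13.5  (via A)
D: 15.4  (via A)
Shortest route: G → C → A → D = 15.4.

15.4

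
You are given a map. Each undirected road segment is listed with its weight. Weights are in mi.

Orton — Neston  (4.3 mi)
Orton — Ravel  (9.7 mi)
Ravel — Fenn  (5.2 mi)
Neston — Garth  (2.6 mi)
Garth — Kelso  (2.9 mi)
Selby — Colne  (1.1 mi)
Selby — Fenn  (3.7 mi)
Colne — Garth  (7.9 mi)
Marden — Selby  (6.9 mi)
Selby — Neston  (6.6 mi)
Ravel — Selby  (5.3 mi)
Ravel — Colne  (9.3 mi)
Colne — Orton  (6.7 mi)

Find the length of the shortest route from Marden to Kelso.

18.8 mi

Settle nodes by increasing distance from Marden:
Marden: 0
Selby: 6.9  (via Marden)
Colne: 8  (via Selby)
Fenn: 10.6  (via Selby)
Ravel: 12.2  (via Selby)
Neston: 13.5  (via Selby)
Orton: 14.7  (via Colne)
Garth: 15.9  (via Colne)
Kelso: 18.8  (via Garth)
Shortest route: Marden → Selby → Colne → Garth → Kelso = 18.8 mi.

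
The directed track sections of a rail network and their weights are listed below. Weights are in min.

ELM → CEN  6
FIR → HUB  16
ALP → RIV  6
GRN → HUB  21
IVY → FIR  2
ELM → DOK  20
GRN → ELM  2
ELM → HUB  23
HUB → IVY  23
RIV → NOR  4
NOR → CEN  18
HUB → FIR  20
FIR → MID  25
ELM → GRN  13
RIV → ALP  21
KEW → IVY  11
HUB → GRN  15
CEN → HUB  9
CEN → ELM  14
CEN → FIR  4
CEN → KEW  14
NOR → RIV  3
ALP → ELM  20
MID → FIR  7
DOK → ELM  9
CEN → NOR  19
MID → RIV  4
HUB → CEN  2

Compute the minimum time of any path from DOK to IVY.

40 min

Shortest distances from DOK:
DOK: 0
ELM: 9  (via DOK)
CEN: 15  (via ELM)
FIR: 19  (via CEN)
GRN: 22  (via ELM)
HUB: 24  (via CEN)
KEW: 29  (via CEN)
NOR: 34  (via CEN)
RIV: 37  (via NOR)
IVY: 40  (via KEW)
Shortest route: DOK–ELM–CEN–KEW–IVY = 40 min.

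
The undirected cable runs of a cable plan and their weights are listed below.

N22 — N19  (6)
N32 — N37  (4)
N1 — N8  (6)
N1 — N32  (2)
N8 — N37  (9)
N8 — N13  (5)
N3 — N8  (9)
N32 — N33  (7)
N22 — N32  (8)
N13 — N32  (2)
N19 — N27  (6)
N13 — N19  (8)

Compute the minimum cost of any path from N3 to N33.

Enumerating some paths:
N3–N8–N37–N32–N33: 9+9+4+7 = 29
N3–N8–N1–N32–N33: 9+6+2+7 = 24
N3–N8–N13–N19–N22–N32–N33: 9+5+8+6+8+7 = 43
N3–N8–N13–N32–N33: 9+5+2+7 = 23
The minimum is 23 via N3–N8–N13–N32–N33.

23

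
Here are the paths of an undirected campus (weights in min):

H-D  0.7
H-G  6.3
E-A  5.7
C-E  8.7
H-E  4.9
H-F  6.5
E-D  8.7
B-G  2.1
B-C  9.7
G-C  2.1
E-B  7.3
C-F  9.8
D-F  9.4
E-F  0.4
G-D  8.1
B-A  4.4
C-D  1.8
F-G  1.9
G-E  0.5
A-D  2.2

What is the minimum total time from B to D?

6 min

Enumerating some paths:
B–G–H–D: 2.1+6.3+0.7 = 9.1
B–G–C–D: 2.1+2.1+1.8 = 6
B–A–D: 4.4+2.2 = 6.6
B–G–E–H–D: 2.1+0.5+4.9+0.7 = 8.2
Cheapest is B–G–C–D at 6 min.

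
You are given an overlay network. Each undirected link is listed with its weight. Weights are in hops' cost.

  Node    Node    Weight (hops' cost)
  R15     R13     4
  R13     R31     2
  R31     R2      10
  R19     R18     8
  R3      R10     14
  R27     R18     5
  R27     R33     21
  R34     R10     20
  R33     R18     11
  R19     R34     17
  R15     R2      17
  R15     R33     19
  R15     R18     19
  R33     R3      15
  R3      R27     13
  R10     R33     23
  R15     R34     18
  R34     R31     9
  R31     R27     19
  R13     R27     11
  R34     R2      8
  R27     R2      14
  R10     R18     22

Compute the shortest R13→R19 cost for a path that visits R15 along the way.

31 hops' cost

Shortest R13→R15: R13–R15 = 4
Best R15 to R19: R15–R18–R19 costing 27
Total via R15: 4 + 27 = 31 hops' cost.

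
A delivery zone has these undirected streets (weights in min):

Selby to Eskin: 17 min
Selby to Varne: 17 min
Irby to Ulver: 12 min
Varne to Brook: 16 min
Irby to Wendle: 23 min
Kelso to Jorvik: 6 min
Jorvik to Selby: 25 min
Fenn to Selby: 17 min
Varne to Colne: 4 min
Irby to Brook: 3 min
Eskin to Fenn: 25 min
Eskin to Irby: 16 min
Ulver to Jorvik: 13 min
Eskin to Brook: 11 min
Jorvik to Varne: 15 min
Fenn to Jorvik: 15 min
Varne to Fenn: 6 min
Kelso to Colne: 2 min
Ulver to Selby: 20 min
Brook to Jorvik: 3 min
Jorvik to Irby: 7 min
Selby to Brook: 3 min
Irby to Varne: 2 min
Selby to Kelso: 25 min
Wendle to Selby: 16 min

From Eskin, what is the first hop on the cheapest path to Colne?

Brook

Compare a few routes:
Eskin - Brook - Irby - Varne - Colne: 11+3+2+4 = 20
Eskin - Irby - Varne - Colne: 16+2+4 = 22
The minimum is 20 min via Eskin - Brook - Irby - Varne - Colne.
So from Eskin the first move is to Brook.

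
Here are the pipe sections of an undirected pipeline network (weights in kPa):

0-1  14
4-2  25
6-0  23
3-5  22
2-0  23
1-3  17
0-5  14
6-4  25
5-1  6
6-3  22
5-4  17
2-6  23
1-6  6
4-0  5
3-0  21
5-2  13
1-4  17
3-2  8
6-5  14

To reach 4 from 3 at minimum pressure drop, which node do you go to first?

Enumerating some paths:
3 → 1 → 4: 17+17 = 34
3 → 0 → 4: 21+5 = 26
3 → 2 → 4: 8+25 = 33
Cheapest is 3 → 0 → 4 at 26 kPa.
So from 3 the first move is to 0.

0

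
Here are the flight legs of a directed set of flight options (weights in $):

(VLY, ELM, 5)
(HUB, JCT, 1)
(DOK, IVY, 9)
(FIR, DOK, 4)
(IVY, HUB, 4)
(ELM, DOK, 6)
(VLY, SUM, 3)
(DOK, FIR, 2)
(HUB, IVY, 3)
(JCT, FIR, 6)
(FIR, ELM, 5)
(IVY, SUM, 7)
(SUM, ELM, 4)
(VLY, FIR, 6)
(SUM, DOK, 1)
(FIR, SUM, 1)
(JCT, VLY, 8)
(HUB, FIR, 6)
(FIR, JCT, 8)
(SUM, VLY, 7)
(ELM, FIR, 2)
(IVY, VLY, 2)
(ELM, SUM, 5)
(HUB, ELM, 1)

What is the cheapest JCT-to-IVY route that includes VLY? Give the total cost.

$21

Best JCT to VLY: JCT–VLY costing 8
Best VLY to IVY: VLY–SUM–DOK–IVY costing 13
Total via VLY: 8 + 13 = $21.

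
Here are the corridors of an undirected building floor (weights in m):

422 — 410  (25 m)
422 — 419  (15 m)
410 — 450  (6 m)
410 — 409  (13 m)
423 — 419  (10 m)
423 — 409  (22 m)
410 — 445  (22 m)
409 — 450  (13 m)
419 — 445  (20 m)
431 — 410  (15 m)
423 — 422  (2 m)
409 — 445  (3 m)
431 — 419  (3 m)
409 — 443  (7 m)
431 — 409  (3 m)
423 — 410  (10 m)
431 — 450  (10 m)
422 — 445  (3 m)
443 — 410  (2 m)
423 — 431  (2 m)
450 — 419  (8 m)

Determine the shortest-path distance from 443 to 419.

13 m

Settle nodes by increasing distance from 443:
443: 0
410: 2  (via 443)
409: 7  (via 443)
450: 8  (via 410)
431: 10  (via 409)
445: 10  (via 409)
423: 12  (via 410)
419: 13  (via 431)
Shortest route: 443–409–431–419 = 13 m.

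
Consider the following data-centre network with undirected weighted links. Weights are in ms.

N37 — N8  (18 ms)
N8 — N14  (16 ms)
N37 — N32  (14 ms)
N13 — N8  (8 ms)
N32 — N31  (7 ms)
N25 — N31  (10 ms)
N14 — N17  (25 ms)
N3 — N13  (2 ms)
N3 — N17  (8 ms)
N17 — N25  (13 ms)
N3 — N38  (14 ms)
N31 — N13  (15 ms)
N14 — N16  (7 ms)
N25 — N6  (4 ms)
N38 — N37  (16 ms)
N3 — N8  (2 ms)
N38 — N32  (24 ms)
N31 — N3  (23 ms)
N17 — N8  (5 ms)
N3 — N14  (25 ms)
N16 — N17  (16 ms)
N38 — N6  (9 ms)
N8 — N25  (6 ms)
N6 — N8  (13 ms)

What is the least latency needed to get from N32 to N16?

44 ms

Settle nodes by increasing distance from N32:
N32: 0
N31: 7  (via N32)
N37: 14  (via N32)
N25: 17  (via N31)
N6: 21  (via N25)
N13: 22  (via N31)
N8: 23  (via N25)
N38: 24  (via N32)
N3: 24  (via N13)
N17: 28  (via N8)
N14: 39  (via N8)
N16: 44  (via N17)
Shortest route: N32 → N31 → N25 → N8 → N17 → N16 = 44 ms.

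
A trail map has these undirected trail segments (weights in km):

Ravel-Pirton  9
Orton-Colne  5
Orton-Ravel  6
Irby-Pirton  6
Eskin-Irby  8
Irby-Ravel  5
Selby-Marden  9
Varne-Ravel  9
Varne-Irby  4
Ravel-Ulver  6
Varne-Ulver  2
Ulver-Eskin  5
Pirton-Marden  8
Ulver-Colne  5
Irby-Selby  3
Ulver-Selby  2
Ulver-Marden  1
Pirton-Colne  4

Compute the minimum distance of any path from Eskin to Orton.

15 km

Enumerating some paths:
Eskin → Ulver → Colne → Orton: 5+5+5 = 15
Eskin → Ulver → Ravel → Orton: 5+6+6 = 17
Cheapest is Eskin → Ulver → Colne → Orton at 15 km.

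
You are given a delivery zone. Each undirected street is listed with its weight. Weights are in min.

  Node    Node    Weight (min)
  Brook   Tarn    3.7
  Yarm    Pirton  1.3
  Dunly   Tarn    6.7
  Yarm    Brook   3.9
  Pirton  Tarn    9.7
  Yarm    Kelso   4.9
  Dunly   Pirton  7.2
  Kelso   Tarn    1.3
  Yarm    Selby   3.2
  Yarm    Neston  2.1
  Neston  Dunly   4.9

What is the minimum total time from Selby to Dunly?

10.2 min

Candidate routes:
Selby - Yarm - Pirton - Dunly: 3.2+1.3+7.2 = 11.7
Selby - Yarm - Neston - Dunly: 3.2+2.1+4.9 = 10.2
Cheapest is Selby - Yarm - Neston - Dunly at 10.2 min.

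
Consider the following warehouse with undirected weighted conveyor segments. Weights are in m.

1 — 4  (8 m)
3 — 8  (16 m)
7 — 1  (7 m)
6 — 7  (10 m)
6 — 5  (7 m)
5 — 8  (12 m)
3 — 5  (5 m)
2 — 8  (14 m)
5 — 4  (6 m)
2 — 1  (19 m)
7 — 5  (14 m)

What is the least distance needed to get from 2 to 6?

Settle nodes by increasing distance from 2:
2: 0
8: 14  (via 2)
1: 19  (via 2)
5: 26  (via 8)
7: 26  (via 1)
4: 27  (via 1)
3: 30  (via 8)
6: 33  (via 5)
Shortest route: 2–8–5–6 = 33 m.

33 m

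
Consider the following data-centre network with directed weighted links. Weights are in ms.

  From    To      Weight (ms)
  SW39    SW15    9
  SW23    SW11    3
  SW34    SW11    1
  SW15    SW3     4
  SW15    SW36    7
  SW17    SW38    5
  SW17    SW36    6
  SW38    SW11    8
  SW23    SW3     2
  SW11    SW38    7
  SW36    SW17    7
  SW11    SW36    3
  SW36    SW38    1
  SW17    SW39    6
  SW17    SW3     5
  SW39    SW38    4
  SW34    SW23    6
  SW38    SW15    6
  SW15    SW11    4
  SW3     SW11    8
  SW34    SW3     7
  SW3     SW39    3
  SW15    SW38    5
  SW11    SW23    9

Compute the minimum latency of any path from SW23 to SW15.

Settle nodes by increasing distance from SW23:
SW23: 0
SW3: 2  (via SW23)
SW11: 3  (via SW23)
SW39: 5  (via SW3)
SW36: 6  (via SW11)
SW38: 7  (via SW36)
SW15: 13  (via SW38)
Shortest route: SW23–SW11–SW36–SW38–SW15 = 13 ms.

13 ms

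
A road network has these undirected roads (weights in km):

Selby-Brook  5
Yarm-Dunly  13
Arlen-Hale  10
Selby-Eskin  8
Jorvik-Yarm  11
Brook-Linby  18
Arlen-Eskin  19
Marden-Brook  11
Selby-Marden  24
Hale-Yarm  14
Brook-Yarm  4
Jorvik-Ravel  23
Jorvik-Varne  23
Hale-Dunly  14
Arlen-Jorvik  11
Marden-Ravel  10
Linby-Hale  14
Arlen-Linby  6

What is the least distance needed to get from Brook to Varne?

Settle nodes by increasing distance from Brook:
Brook: 0
Yarm: 4  (via Brook)
Selby: 5  (via Brook)
Marden: 11  (via Brook)
Eskin: 13  (via Selby)
Jorvik: 15  (via Yarm)
Dunly: 17  (via Yarm)
Hale: 18  (via Yarm)
Linby: 18  (via Brook)
Ravel: 21  (via Marden)
Arlen: 24  (via Linby)
Varne: 38  (via Jorvik)
Shortest route: Brook → Yarm → Jorvik → Varne = 38 km.

38 km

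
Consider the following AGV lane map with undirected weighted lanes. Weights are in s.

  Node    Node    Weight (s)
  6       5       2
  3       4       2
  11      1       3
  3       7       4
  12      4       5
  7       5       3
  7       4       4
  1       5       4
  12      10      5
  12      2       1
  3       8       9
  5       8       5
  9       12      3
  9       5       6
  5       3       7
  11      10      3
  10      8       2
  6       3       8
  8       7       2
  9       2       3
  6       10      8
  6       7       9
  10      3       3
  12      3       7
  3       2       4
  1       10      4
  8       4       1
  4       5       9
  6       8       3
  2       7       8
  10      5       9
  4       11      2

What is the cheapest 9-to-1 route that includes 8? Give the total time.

Best 9 to 8: 9 → 12 → 4 → 8 costing 9
Best 8 to 1: 8 → 10 → 1 costing 6
Total via 8: 9 + 6 = 15 s.

15 s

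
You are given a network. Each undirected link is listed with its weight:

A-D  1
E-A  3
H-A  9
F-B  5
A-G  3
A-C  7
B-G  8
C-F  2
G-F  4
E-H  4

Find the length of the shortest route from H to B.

18

Shortest distances from H:
H: 0
E: 4  (via H)
A: 7  (via E)
D: 8  (via A)
G: 10  (via A)
C: 14  (via A)
F: 14  (via G)
B: 18  (via G)
Shortest route: H → E → A → G → B = 18.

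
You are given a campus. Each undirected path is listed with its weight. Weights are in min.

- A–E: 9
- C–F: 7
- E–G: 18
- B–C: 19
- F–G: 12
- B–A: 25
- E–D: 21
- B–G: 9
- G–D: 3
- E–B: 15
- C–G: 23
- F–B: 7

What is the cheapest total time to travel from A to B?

24 min

Settle nodes by increasing distance from A:
A: 0
E: 9  (via A)
B: 24  (via E)
Shortest route: A–E–B = 24 min.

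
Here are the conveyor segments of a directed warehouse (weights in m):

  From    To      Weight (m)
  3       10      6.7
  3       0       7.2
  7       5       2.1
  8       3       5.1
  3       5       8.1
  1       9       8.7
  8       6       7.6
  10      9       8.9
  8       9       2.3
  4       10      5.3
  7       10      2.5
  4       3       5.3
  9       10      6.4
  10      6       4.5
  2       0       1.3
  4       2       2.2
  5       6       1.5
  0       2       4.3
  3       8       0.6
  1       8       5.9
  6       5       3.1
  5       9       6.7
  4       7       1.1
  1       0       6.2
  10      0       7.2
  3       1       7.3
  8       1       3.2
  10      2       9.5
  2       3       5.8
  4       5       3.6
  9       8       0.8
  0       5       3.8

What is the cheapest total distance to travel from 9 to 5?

11.5 m

Settle nodes by increasing distance from 9:
9: 0
8: 0.8  (via 9)
1: 4  (via 8)
3: 5.9  (via 8)
10: 6.4  (via 9)
6: 8.4  (via 8)
0: 10.2  (via 1)
5: 11.5  (via 6)
Shortest route: 9–8–6–5 = 11.5 m.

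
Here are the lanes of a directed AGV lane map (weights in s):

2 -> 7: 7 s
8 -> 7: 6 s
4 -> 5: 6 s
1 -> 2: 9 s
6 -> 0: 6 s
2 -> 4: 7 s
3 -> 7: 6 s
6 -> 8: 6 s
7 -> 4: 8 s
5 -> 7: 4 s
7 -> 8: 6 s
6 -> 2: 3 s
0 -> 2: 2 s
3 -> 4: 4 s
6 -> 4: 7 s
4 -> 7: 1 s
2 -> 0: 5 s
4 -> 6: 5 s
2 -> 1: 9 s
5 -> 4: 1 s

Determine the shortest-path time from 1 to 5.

Shortest distances from 1:
1: 0
2: 9  (via 1)
0: 14  (via 2)
4: 16  (via 2)
7: 16  (via 2)
6: 21  (via 4)
5: 22  (via 4)
Shortest route: 1–2–4–5 = 22 s.

22 s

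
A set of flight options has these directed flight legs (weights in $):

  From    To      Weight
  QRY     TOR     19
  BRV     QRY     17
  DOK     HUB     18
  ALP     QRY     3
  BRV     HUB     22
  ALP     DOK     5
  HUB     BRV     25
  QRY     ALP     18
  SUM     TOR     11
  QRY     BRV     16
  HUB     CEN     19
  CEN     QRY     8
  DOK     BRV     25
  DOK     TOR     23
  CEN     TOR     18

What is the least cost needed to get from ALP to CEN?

$42

Settle nodes by increasing distance from ALP:
ALP: 0
QRY: 3  (via ALP)
DOK: 5  (via ALP)
BRV: 19  (via QRY)
TOR: 22  (via QRY)
HUB: 23  (via DOK)
CEN: 42  (via HUB)
Shortest route: ALP → DOK → HUB → CEN = $42.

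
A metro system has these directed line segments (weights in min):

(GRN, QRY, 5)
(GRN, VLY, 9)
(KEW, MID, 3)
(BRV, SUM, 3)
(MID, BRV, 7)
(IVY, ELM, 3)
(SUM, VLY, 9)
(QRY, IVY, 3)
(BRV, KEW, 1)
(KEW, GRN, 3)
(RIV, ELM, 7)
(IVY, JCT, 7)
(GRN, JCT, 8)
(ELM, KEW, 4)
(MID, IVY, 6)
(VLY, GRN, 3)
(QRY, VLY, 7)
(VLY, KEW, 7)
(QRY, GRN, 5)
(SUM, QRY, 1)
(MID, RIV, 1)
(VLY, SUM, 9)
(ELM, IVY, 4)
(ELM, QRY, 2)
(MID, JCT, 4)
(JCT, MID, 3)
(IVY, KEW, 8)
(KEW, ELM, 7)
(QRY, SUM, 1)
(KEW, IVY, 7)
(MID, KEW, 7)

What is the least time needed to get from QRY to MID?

Settle nodes by increasing distance from QRY:
QRY: 0
SUM: 1  (via QRY)
IVY: 3  (via QRY)
GRN: 5  (via QRY)
ELM: 6  (via IVY)
VLY: 7  (via QRY)
JCT: 10  (via IVY)
KEW: 10  (via ELM)
MID: 13  (via JCT)
Shortest route: QRY → IVY → JCT → MID = 13 min.

13 min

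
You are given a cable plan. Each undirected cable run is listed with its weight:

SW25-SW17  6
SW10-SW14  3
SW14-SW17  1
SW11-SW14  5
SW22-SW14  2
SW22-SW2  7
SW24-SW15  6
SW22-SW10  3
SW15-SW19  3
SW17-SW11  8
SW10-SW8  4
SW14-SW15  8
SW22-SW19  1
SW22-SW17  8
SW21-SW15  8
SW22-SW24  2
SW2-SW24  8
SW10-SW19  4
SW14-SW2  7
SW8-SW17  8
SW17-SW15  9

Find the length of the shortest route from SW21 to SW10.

Running Dijkstra from SW21:
SW21: 0
SW15: 8  (via SW21)
SW19: 11  (via SW15)
SW22: 12  (via SW19)
SW24: 14  (via SW15)
SW14: 14  (via SW22)
SW17: 15  (via SW14)
SW10: 15  (via SW19)
Shortest route: SW21–SW15–SW19–SW10 = 15.

15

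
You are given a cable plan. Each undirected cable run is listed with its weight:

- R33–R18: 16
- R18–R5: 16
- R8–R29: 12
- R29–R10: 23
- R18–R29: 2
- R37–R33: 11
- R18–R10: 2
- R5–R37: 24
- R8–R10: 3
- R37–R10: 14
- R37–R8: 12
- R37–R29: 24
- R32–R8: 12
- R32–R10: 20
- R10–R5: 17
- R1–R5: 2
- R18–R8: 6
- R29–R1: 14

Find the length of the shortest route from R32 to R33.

Running Dijkstra from R32:
R32: 0
R8: 12  (via R32)
R10: 15  (via R8)
R18: 17  (via R10)
R29: 19  (via R18)
R37: 24  (via R8)
R5: 32  (via R10)
R1: 33  (via R29)
R33: 33  (via R18)
Shortest route: R32 → R8 → R10 → R18 → R33 = 33.

33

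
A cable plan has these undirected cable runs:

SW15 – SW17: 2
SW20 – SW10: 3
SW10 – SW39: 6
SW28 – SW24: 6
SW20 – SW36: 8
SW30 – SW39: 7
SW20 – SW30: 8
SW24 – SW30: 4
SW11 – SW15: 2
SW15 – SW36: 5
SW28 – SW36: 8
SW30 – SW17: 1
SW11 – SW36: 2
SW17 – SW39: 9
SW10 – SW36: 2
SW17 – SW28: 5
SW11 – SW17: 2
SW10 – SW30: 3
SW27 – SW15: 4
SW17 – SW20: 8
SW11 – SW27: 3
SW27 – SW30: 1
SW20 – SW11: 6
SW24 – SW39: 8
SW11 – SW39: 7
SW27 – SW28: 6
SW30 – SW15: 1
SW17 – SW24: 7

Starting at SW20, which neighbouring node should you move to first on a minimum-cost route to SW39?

SW10

Candidate routes:
SW20–SW10–SW30–SW39: 3+3+7 = 13
SW20–SW11–SW39: 6+7 = 13
SW20–SW10–SW39: 3+6 = 9
Cheapest is SW20–SW10–SW39 at 9.
So from SW20 the first move is to SW10.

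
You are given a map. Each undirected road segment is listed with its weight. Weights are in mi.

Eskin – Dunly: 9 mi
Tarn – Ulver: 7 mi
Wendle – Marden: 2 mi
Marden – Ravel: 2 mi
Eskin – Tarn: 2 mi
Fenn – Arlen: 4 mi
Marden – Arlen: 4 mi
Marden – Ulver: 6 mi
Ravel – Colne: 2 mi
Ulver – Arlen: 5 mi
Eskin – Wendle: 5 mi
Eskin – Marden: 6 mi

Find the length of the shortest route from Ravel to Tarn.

Candidate routes:
Ravel–Marden–Eskin–Tarn: 2+6+2 = 10
Ravel–Marden–Wendle–Eskin–Tarn: 2+2+5+2 = 11
Cheapest is Ravel–Marden–Eskin–Tarn at 10 mi.

10 mi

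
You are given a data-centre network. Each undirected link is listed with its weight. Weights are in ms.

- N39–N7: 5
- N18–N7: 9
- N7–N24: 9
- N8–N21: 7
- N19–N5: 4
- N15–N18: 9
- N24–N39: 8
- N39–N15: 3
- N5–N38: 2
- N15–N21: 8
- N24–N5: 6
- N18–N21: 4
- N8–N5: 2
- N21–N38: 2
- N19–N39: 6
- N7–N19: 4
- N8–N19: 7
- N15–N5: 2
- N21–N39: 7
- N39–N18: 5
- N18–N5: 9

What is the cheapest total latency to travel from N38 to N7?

Running Dijkstra from N38:
N38: 0
N21: 2  (via N38)
N5: 2  (via N38)
N15: 4  (via N5)
N8: 4  (via N5)
N19: 6  (via N5)
N18: 6  (via N21)
N39: 7  (via N15)
N24: 8  (via N5)
N7: 10  (via N19)
Shortest route: N38–N5–N19–N7 = 10 ms.

10 ms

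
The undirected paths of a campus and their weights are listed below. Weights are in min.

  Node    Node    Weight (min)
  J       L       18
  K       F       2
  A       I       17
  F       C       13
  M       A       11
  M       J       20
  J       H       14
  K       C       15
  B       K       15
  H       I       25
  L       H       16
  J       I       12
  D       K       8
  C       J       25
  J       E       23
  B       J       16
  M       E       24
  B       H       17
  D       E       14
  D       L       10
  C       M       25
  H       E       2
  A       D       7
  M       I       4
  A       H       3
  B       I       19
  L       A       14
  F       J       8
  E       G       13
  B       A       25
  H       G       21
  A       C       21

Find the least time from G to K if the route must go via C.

54 min

Shortest G→C: G → E → H → A → C = 39
Best C to K: C → K costing 15
Total via C: 39 + 15 = 54 min.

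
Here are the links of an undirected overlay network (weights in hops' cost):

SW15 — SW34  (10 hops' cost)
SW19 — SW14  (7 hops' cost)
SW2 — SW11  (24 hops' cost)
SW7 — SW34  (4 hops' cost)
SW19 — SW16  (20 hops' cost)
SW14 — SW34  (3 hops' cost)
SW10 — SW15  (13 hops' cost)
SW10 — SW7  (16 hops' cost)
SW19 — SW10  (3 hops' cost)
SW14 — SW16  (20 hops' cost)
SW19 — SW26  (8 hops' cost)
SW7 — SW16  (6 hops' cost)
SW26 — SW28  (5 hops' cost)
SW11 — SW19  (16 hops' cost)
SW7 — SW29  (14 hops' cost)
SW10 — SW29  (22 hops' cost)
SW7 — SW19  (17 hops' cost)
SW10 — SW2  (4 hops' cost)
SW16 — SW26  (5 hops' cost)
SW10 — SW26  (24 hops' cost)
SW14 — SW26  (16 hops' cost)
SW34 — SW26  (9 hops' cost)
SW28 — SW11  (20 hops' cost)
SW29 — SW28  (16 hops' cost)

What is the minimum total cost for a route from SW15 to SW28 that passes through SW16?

30 hops' cost

Shortest SW15→SW16: SW15 → SW34 → SW7 → SW16 = 20
Best SW16 to SW28: SW16 → SW26 → SW28 costing 10
Total via SW16: 20 + 10 = 30 hops' cost.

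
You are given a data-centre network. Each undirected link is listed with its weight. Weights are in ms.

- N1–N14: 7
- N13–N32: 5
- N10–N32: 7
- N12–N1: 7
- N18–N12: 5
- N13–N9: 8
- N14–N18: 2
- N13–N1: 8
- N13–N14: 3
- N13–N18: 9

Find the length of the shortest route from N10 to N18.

17 ms

Enumerating some paths:
N10 → N32 → N13 → N14 → N18: 7+5+3+2 = 17
N10 → N32 → N13 → N18: 7+5+9 = 21
N10 → N32 → N13 → N1 → N12 → N18: 7+5+8+7+5 = 32
N10 → N32 → N13 → N1 → N14 → N18: 7+5+8+7+2 = 29
The minimum is 17 ms via N10 → N32 → N13 → N14 → N18.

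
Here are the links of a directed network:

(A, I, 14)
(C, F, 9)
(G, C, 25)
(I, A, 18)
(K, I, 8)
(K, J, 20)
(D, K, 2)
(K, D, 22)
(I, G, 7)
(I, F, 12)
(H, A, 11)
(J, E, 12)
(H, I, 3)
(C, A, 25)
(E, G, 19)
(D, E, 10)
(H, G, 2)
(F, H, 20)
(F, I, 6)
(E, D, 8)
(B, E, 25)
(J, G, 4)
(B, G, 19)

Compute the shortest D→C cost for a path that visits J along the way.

Shortest D→J: D → K → J = 22
Best J to C: J → G → C costing 29
Total via J: 22 + 29 = 51.

51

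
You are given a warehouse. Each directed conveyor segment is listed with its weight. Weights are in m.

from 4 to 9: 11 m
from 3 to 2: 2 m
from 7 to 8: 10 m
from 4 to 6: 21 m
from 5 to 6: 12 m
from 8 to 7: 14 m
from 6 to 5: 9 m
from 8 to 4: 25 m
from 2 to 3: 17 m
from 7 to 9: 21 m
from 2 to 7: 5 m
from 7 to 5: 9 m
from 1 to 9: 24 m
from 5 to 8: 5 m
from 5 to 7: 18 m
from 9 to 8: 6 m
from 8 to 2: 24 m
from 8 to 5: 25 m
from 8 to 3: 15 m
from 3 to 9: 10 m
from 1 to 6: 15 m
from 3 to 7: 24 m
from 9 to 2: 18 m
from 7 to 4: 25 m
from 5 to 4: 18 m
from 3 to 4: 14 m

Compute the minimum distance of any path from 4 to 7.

Enumerating some paths:
4–9–8–7: 11+6+14 = 31
4–9–2–7: 11+18+5 = 34
4–9–8–2–7: 11+6+24+5 = 46
4–9–8–3–2–7: 11+6+15+2+5 = 39
The minimum is 31 m via 4–9–8–7.

31 m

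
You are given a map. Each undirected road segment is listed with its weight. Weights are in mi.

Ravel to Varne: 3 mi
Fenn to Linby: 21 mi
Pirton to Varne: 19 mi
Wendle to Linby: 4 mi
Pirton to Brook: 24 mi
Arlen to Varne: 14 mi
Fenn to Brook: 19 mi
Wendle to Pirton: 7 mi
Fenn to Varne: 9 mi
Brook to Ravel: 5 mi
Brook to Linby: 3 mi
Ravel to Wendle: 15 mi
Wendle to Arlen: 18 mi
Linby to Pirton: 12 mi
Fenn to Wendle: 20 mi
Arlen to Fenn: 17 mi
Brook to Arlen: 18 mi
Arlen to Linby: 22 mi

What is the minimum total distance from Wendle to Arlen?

Compare a few routes:
Wendle → Arlen: 18 = 18
Wendle → Linby → Brook → Arlen: 4+3+18 = 25
Wendle → Linby → Arlen: 4+22 = 26
The minimum is 18 mi via Wendle → Arlen.

18 mi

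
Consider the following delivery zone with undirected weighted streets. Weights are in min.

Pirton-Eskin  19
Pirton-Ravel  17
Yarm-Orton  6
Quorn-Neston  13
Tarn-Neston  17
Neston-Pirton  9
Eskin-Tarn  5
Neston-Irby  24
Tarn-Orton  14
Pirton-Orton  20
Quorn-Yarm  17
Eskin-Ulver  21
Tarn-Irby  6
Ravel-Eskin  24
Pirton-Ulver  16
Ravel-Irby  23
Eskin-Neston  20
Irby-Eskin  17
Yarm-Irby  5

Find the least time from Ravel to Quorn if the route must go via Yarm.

45 min

Shortest Ravel→Yarm: Ravel–Irby–Yarm = 28
Shortest Yarm→Quorn: Yarm–Quorn = 17
Total via Yarm: 28 + 17 = 45 min.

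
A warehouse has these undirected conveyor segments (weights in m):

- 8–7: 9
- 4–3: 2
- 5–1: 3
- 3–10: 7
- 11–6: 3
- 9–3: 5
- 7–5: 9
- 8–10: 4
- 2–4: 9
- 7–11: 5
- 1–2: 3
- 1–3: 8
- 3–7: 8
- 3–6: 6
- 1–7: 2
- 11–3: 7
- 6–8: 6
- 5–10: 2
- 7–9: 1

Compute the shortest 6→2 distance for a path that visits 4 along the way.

Best 6 to 4: 6–3–4 costing 8
Best 4 to 2: 4–2 costing 9
Total via 4: 8 + 9 = 17 m.

17 m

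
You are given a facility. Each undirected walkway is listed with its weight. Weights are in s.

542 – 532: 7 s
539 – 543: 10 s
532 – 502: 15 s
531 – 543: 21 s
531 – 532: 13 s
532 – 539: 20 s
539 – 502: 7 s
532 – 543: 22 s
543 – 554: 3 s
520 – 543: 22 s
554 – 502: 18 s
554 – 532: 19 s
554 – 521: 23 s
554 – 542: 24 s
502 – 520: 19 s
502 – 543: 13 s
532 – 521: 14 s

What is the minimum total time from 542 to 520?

41 s

Compare a few routes:
542 - 532 - 543 - 520: 7+22+22 = 51
542 - 554 - 543 - 520: 24+3+22 = 49
542 - 532 - 502 - 520: 7+15+19 = 41
Cheapest is 542 - 532 - 502 - 520 at 41 s.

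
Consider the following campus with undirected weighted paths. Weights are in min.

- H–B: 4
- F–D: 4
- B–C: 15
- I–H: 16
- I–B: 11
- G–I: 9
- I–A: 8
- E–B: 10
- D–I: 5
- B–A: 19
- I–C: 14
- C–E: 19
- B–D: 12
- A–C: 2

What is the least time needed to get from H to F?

20 min

Compare a few routes:
H → B → D → F: 4+12+4 = 20
H → I → D → F: 16+5+4 = 25
H → B → I → D → F: 4+11+5+4 = 24
Cheapest is H → B → D → F at 20 min.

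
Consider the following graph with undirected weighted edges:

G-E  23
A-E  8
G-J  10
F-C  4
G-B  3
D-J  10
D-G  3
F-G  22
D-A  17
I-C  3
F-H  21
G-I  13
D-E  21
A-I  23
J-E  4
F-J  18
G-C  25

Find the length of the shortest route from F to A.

Enumerating some paths:
F–C–I–G–D–A: 4+3+13+3+17 = 40
F–C–I–A: 4+3+23 = 30
The minimum is 30 via F–C–I–A.

30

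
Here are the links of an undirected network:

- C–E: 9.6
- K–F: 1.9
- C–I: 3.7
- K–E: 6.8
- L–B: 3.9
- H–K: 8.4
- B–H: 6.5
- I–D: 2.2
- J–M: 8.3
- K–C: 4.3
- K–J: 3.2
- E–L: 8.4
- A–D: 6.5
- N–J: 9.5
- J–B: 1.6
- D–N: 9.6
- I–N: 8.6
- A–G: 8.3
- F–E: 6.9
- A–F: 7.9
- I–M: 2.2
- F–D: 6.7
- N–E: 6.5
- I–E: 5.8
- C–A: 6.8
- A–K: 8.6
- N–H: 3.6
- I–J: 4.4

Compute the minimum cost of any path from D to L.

12.1

Enumerating some paths:
D → I → M → J → B → L: 2.2+2.2+8.3+1.6+3.9 = 18.2
D → I → J → B → L: 2.2+4.4+1.6+3.9 = 12.1
D → I → E → L: 2.2+5.8+8.4 = 16.4
D → F → K → J → B → L: 6.7+1.9+3.2+1.6+3.9 = 17.3
The minimum is 12.1 via D → I → J → B → L.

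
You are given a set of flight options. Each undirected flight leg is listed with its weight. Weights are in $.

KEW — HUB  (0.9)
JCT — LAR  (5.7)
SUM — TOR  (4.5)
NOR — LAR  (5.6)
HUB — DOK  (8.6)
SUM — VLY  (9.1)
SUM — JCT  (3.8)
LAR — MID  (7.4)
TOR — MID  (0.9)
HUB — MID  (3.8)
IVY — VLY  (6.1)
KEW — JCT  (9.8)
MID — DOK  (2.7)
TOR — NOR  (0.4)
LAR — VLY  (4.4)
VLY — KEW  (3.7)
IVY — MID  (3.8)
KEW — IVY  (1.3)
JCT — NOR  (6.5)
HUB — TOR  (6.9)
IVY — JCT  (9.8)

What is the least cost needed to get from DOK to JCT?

$10.5

Running Dijkstra from DOK:
DOK: 0
MID: 2.7  (via DOK)
TOR: 3.6  (via MID)
NOR: 4  (via TOR)
HUB: 6.5  (via MID)
IVY: 6.5  (via MID)
KEW: 7.4  (via HUB)
SUM: 8.1  (via TOR)
LAR: 9.6  (via NOR)
JCT: 10.5  (via NOR)
Shortest route: DOK → MID → TOR → NOR → JCT = $10.5.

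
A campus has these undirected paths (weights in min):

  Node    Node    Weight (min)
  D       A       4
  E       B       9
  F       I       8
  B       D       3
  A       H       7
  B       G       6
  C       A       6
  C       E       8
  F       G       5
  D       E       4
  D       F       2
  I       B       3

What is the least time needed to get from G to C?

17 min

Compare a few routes:
G → F → D → E → C: 5+2+4+8 = 19
G → B → D → A → C: 6+3+4+6 = 19
G → F → D → A → C: 5+2+4+6 = 17
The minimum is 17 min via G → F → D → A → C.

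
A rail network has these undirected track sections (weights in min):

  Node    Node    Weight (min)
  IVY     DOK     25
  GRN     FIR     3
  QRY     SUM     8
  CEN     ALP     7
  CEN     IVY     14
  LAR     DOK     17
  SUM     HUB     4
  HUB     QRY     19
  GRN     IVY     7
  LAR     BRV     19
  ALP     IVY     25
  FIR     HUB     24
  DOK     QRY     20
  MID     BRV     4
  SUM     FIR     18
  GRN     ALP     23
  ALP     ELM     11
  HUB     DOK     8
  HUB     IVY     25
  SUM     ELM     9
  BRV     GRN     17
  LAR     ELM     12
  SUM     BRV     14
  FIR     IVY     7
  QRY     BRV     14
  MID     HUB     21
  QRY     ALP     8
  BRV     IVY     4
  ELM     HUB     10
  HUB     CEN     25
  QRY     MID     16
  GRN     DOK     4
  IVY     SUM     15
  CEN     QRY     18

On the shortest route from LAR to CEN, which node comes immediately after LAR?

Compare a few routes:
LAR → ELM → ALP → CEN: 12+11+7 = 30
LAR → DOK → GRN → IVY → CEN: 17+4+7+14 = 42
LAR → BRV → IVY → CEN: 19+4+14 = 37
LAR → ELM → SUM → QRY → ALP → CEN: 12+9+8+8+7 = 44
Cheapest is LAR → ELM → ALP → CEN at 30 min.
So from LAR the first move is to ELM.

ELM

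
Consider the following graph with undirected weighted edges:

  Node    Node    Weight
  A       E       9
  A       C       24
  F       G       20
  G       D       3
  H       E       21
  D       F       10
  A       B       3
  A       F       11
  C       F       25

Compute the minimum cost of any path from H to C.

54

Compare a few routes:
H → E → A → C: 21+9+24 = 54
H → E → A → F → C: 21+9+11+25 = 66
Cheapest is H → E → A → C at 54.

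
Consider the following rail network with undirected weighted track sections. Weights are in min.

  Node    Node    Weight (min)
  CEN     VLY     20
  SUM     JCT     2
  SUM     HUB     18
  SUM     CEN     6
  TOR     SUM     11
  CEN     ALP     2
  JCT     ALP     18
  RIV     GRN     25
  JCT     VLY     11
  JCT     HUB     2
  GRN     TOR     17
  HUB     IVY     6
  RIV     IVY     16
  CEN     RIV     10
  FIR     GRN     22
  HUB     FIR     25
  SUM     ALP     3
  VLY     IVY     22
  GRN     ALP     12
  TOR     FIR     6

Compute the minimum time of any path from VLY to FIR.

30 min

Compare a few routes:
VLY–JCT–SUM–TOR–FIR: 11+2+11+6 = 30
VLY–CEN–ALP–SUM–TOR–FIR: 20+2+3+11+6 = 42
VLY–CEN–SUM–TOR–FIR: 20+6+11+6 = 43
VLY–JCT–HUB–FIR: 11+2+25 = 38
The minimum is 30 min via VLY–JCT–SUM–TOR–FIR.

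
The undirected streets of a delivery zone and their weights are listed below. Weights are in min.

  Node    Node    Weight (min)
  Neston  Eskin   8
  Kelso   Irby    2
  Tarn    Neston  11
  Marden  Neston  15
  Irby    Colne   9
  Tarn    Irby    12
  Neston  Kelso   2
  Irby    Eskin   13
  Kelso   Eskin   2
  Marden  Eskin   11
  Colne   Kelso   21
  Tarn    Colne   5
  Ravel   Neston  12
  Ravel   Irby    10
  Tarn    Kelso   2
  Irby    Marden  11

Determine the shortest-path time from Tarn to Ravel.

14 min

Enumerating some paths:
Tarn → Kelso → Neston → Ravel: 2+2+12 = 16
Tarn → Neston → Ravel: 11+12 = 23
Tarn → Irby → Ravel: 12+10 = 22
Tarn → Kelso → Irby → Ravel: 2+2+10 = 14
The minimum is 14 min via Tarn → Kelso → Irby → Ravel.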